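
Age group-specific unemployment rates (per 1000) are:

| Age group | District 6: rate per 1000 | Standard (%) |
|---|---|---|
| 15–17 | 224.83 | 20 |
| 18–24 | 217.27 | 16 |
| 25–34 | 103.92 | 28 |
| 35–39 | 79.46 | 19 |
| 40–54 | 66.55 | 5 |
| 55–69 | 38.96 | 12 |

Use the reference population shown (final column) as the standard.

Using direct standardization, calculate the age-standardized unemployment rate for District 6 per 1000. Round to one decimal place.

131.9

Standard weights: 0.20, 0.16, 0.28, 0.19, 0.05, 0.12.
Standardized rate: 0.2000×224.83 + 0.1600×217.27 + 0.2800×103.92 + 0.1900×79.46 + 0.0500×66.55 + 0.1200×38.96 = 131.9269 per 1000.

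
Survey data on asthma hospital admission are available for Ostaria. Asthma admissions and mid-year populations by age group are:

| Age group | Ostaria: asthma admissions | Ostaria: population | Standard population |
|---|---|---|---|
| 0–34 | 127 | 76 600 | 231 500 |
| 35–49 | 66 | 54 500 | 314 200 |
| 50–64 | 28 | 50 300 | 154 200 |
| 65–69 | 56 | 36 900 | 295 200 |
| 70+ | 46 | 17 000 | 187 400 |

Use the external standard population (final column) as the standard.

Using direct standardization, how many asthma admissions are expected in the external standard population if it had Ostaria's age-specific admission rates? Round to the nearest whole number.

Age-specific rates per 10 000 for Ostaria: 16.58, 12.11, 5.57, 15.18, 27.06.
Expected asthma admissions = Σ (standard pop × age-specific rate ÷ 10 000)
= 231 500×16.58/10 000 + 314 200×12.11/10 000 + 154 200×5.57/10 000 + 295 200×15.18/10 000 + 187 400×27.06/10 000
= 383.82 + 380.50 + 85.84 + 448.00 + 507.08 = 1805.24.

1805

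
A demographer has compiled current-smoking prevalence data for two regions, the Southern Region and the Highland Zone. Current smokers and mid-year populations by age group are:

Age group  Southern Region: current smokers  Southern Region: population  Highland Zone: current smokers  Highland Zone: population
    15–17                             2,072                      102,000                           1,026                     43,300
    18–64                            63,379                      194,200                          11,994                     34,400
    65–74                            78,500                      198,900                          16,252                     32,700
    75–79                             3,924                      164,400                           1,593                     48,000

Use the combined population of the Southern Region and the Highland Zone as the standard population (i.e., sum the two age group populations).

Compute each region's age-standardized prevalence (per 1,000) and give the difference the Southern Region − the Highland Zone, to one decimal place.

-38.2

Age-specific rates per 1,000 for the Southern Region: 20.314, 326.359, 394.671, 23.869.
For the Highland Zone: 23.695, 348.663, 497.003, 33.188.
Combined standard total = 817,900; weights = 0.1777, 0.2795, 0.2832, 0.2597.
The Southern Region: 0.1777×20.314 + 0.2795×326.359 + 0.2832×394.671 + 0.2597×23.869 = 212.7800 per 1,000.
The Highland Zone: 0.1777×23.695 + 0.2795×348.663 + 0.2832×497.003 + 0.2597×33.188 = 251.0113 per 1,000.
Difference = 212.7800 − 251.0113 = -38.2313.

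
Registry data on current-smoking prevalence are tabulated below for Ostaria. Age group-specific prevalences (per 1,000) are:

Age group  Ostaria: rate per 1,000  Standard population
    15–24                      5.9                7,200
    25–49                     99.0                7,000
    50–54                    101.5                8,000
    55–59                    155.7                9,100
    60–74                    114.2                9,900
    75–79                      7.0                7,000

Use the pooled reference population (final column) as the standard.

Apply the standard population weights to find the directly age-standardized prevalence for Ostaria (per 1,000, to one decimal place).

86.0

Standard total = 48,200; weights = 0.1494, 0.1452, 0.1660, 0.1888, 0.2054, 0.1452.
Standardized rate: 0.1494×5.9 + 0.1452×99.0 + 0.1660×101.5 + 0.1888×155.7 + 0.2054×114.2 + 0.1452×7.0 = 85.9737 per 1,000.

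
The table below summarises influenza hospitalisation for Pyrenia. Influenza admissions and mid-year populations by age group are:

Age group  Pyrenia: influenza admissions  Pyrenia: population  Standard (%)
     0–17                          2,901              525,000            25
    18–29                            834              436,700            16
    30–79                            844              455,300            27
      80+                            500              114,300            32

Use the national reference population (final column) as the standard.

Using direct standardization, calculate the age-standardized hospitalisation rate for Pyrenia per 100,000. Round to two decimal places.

358.73

Age-specific rates per 100,000 for Pyrenia: 552.57, 190.98, 185.37, 437.45.
Standard weights: 0.25, 0.16, 0.27, 0.32.
Standardized rate: 0.2500×552.57 + 0.1600×190.98 + 0.2700×185.37 + 0.3200×437.45 = 358.7323 per 100,000.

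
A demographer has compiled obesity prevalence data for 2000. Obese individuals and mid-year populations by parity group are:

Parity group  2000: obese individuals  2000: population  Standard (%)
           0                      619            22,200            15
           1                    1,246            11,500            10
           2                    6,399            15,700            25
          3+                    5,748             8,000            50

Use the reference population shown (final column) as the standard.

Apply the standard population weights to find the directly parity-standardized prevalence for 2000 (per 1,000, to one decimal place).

476.2

Parity-specific rates per 1,000 for 2000: 27.883, 108.348, 407.580, 718.500.
Standard weights: 0.15, 0.10, 0.25, 0.50.
Standardized rate: 0.1500×27.883 + 0.1000×108.348 + 0.2500×407.580 + 0.5000×718.500 = 476.1621 per 1,000.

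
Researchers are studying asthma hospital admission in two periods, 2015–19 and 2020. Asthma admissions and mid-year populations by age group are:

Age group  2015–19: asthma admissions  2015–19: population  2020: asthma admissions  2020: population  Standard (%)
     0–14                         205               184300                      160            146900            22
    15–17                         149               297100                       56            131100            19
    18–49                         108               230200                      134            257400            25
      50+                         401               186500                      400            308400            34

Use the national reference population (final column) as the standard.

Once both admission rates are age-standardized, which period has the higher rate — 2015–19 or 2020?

2015–19

Age-specific rates per 10000 for 2015–19: 11.12, 5.02, 4.69, 21.50.
For 2020: 10.89, 4.27, 5.21, 12.97.
Standard weights: 0.22, 0.19, 0.25, 0.34.
2015–19: 0.2200×11.12 + 0.1900×5.02 + 0.2500×4.69 + 0.3400×21.50 = 11.8833 per 10000.
2020: 0.2200×10.89 + 0.1900×4.27 + 0.2500×5.21 + 0.3400×12.97 = 8.9191 per 10000.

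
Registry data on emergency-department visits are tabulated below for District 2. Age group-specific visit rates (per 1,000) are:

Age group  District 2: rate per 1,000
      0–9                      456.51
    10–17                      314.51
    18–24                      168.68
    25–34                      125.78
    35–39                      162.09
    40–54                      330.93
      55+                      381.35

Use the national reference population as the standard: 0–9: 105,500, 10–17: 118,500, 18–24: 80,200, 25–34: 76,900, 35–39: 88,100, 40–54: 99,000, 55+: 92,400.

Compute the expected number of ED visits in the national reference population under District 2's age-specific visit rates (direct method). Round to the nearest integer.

Expected ED visits = Σ (standard pop × age-specific rate ÷ 1,000)
= 105,500×456.51/1,000 + 118,500×314.51/1,000 + 80,200×168.68/1,000 + 76,900×125.78/1,000 + 88,100×162.09/1,000 + 99,000×330.93/1,000 + 92,400×381.35/1,000
= 48161.81 + 37269.43 + 13528.14 + 9672.48 + 14280.13 + 32762.07 + 35236.74 = 190910.80.

190911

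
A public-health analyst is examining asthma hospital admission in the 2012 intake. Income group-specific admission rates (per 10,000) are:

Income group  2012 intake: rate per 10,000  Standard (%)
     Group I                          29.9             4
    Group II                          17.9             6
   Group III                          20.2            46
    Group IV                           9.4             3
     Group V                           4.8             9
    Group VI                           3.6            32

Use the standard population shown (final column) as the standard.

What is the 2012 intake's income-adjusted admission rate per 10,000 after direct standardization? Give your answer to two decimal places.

13.43

Standard weights: 0.04, 0.06, 0.46, 0.03, 0.09, 0.32.
Standardized rate: 0.0400×29.9 + 0.0600×17.9 + 0.4600×20.2 + 0.0300×9.4 + 0.0900×4.8 + 0.3200×3.6 = 13.4280 per 10,000.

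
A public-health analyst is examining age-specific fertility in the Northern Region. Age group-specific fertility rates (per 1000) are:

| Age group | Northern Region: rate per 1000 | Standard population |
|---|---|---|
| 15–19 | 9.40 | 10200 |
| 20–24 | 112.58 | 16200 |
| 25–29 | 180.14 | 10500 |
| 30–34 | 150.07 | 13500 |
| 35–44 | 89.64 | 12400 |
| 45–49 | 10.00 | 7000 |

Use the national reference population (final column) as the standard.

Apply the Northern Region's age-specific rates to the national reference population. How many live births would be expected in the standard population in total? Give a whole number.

Expected live births = Σ (standard pop × age-specific rate ÷ 1000)
= 10200×9.40/1000 + 16200×112.58/1000 + 10500×180.14/1000 + 13500×150.07/1000 + 12400×89.64/1000 + 7000×10.00/1000
= 95.88 + 1823.80 + 1891.47 + 2025.94 + 1111.54 + 70.00 = 7018.63.

7019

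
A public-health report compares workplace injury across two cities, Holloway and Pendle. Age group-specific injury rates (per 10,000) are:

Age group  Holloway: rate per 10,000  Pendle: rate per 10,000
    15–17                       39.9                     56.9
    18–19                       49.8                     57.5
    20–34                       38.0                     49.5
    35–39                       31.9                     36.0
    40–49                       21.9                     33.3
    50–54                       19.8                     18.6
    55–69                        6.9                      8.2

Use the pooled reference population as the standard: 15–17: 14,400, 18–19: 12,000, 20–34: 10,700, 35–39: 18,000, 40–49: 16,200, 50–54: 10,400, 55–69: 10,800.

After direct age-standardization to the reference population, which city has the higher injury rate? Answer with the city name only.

Pendle

Standard total = 92,500; weights = 0.1557, 0.1297, 0.1157, 0.1946, 0.1751, 0.1124, 0.1168.
Holloway: 0.1557×39.9 + 0.1297×49.8 + 0.1157×38.0 + 0.1946×31.9 + 0.1751×21.9 + 0.1124×19.8 + 0.1168×6.9 = 30.1425 per 10,000.
Pendle: 0.1557×56.9 + 0.1297×57.5 + 0.1157×49.5 + 0.1946×36.0 + 0.1751×33.3 + 0.1124×18.6 + 0.1168×8.2 = 37.9294 per 10,000.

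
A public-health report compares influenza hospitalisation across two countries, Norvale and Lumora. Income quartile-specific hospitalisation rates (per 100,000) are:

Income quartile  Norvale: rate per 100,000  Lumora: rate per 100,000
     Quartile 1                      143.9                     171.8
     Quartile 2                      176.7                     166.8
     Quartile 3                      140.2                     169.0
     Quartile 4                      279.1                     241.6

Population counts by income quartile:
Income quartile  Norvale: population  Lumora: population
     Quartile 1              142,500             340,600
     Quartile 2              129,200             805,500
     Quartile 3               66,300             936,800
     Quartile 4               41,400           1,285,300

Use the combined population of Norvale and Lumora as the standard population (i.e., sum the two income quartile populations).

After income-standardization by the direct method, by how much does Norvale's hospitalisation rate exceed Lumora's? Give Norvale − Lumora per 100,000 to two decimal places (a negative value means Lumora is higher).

4.44

Combined standard total = 3,747,600; weights = 0.1289, 0.2494, 0.2677, 0.3540.
Norvale: 0.1289×143.9 + 0.2494×176.7 + 0.2677×140.2 + 0.3540×279.1 = 198.9530 per 100,000.
Lumora: 0.1289×171.8 + 0.2494×166.8 + 0.2677×169.0 + 0.3540×241.6 = 194.5136 per 100,000.
Difference = 198.9530 − 194.5136 = 4.4394.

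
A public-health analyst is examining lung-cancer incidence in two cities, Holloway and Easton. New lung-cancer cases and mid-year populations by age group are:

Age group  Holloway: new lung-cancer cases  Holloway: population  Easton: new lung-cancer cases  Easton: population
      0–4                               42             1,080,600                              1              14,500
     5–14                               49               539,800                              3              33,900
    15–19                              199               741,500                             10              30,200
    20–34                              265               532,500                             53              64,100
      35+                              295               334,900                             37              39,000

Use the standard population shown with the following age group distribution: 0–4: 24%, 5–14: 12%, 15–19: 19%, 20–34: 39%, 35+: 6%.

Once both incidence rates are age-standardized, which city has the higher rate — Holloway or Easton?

Easton

Age-specific rates per 100,000 for Holloway: 3.89, 9.08, 26.84, 49.77, 88.09.
For Easton: 6.90, 8.85, 33.11, 82.68, 94.87.
Standard weights: 0.24, 0.12, 0.19, 0.39, 0.06.
Holloway: 0.2400×3.89 + 0.1200×9.08 + 0.1900×26.84 + 0.3900×49.77 + 0.0600×88.09 = 31.8148 per 100,000.
Easton: 0.2400×6.90 + 0.1200×8.85 + 0.1900×33.11 + 0.3900×82.68 + 0.0600×94.87 = 46.9473 per 100,000.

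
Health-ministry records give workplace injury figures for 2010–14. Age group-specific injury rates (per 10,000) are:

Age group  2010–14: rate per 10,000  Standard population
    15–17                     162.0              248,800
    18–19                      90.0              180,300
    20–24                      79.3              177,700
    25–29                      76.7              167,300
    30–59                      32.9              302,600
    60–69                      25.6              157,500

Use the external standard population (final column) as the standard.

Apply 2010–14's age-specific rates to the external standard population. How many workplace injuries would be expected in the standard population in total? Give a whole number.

Expected workplace injuries = Σ (standard pop × age-specific rate ÷ 10,000)
= 248,800×162.0/10,000 + 180,300×90.0/10,000 + 177,700×79.3/10,000 + 167,300×76.7/10,000 + 302,600×32.9/10,000 + 157,500×25.6/10,000
= 4030.56 + 1622.70 + 1409.16 + 1283.19 + 995.55 + 403.20 = 9744.37.

9744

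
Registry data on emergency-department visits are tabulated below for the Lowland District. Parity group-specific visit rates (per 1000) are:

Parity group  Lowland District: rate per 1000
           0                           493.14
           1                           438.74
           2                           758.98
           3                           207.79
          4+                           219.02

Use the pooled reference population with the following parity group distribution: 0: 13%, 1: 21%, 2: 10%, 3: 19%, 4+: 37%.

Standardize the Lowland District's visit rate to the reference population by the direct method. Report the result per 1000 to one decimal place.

352.7

Standard weights: 0.13, 0.21, 0.10, 0.19, 0.37.
Standardized rate: 0.1300×493.14 + 0.2100×438.74 + 0.1000×758.98 + 0.1900×207.79 + 0.3700×219.02 = 352.6591 per 1000.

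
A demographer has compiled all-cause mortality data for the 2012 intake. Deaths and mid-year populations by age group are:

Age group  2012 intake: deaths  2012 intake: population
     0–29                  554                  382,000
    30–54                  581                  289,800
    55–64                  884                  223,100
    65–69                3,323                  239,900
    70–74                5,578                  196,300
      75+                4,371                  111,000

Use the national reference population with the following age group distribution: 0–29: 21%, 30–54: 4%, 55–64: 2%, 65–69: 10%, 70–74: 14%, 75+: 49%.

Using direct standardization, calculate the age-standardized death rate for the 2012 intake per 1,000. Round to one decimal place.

Age-specific rates per 1,000 for the 2012 intake: 1.450, 2.005, 3.962, 13.852, 28.416, 39.378.
Standard weights: 0.21, 0.04, 0.02, 0.10, 0.14, 0.49.
Standardized rate: 0.2100×1.450 + 0.0400×2.005 + 0.0200×3.962 + 0.1000×13.852 + 0.1400×28.416 + 0.4900×39.378 = 25.1228 per 1,000.

25.1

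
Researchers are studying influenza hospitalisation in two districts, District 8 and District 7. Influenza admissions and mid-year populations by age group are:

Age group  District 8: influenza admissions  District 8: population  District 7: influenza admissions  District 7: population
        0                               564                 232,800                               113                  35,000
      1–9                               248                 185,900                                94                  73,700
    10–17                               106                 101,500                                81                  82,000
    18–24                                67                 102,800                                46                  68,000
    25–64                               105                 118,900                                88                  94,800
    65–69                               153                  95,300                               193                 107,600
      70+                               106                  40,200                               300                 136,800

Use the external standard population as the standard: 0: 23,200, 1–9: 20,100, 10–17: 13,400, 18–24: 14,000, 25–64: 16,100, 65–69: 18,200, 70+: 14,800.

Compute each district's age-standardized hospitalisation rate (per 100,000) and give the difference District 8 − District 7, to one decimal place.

-12.3

Age-specific rates per 100,000 for District 8: 242.27, 133.41, 104.43, 65.18, 88.31, 160.55, 263.68.
For District 7: 322.86, 127.54, 98.78, 67.65, 92.83, 179.37, 219.30.
Standard total = 119,800; weights = 0.1937, 0.1678, 0.1119, 0.1169, 0.1344, 0.1519, 0.1235.
District 8: 0.1937×242.27 + 0.1678×133.41 + 0.1119×104.43 + 0.1169×65.18 + 0.1344×88.31 + 0.1519×160.55 + 0.1235×263.68 = 157.4301 per 100,000.
District 7: 0.1937×322.86 + 0.1678×127.54 + 0.1119×98.78 + 0.1169×67.65 + 0.1344×92.83 + 0.1519×179.37 + 0.1235×219.30 = 169.6934 per 100,000.
Difference = 157.4301 − 169.6934 = -12.2633.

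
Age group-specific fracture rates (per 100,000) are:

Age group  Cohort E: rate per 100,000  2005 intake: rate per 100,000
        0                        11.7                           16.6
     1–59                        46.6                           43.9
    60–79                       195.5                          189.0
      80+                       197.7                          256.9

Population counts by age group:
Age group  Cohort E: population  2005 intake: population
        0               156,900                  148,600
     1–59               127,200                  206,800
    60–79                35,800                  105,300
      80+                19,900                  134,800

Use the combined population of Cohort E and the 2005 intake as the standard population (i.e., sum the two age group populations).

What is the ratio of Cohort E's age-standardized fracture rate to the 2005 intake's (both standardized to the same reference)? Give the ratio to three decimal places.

Combined standard total = 935,300; weights = 0.3266, 0.3571, 0.1509, 0.1654.
Cohort E: 0.3266×11.7 + 0.3571×46.6 + 0.1509×195.5 + 0.1654×197.7 = 82.6558 per 100,000.
The 2005 intake: 0.3266×16.6 + 0.3571×43.9 + 0.1509×189.0 + 0.1654×256.9 = 92.1033 per 100,000.
Ratio = 82.6558 ÷ 92.1033 = 0.89743.

0.897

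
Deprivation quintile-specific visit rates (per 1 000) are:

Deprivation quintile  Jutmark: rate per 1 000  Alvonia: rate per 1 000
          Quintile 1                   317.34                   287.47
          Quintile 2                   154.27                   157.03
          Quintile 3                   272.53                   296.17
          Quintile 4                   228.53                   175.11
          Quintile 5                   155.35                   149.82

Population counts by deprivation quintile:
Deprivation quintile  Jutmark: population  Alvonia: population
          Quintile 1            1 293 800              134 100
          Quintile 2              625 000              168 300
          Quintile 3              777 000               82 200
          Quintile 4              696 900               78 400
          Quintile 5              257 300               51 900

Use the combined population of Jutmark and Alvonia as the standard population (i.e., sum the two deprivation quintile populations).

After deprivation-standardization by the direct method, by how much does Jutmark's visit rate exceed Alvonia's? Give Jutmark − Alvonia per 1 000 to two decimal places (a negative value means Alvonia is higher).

Combined standard total = 4 164 900; weights = 0.3428, 0.1905, 0.2063, 0.1862, 0.0742.
Jutmark: 0.3428×317.34 + 0.1905×154.27 + 0.2063×272.53 + 0.1862×228.53 + 0.0742×155.35 = 248.4774 per 1 000.
Alvonia: 0.3428×287.47 + 0.1905×157.03 + 0.2063×296.17 + 0.1862×175.11 + 0.0742×149.82 = 233.2845 per 1 000.
Difference = 248.4774 − 233.2845 = 15.1929.

15.19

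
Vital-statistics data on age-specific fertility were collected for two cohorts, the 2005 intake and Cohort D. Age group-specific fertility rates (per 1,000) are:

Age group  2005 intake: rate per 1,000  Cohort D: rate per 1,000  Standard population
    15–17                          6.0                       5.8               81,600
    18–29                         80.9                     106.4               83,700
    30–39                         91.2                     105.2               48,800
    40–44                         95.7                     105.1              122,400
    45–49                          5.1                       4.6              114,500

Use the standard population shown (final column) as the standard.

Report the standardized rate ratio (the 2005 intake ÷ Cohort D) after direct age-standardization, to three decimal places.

Standard total = 451,000; weights = 0.1809, 0.1856, 0.1082, 0.2714, 0.2539.
The 2005 intake: 0.1809×6.0 + 0.1856×80.9 + 0.1082×91.2 + 0.2714×95.7 + 0.2539×5.1 = 53.2353 per 1,000.
Cohort D: 0.1809×5.8 + 0.1856×106.4 + 0.1082×105.2 + 0.2714×105.1 + 0.2539×4.6 = 61.8706 per 1,000.
Ratio = 53.2353 ÷ 61.8706 = 0.86043.

0.860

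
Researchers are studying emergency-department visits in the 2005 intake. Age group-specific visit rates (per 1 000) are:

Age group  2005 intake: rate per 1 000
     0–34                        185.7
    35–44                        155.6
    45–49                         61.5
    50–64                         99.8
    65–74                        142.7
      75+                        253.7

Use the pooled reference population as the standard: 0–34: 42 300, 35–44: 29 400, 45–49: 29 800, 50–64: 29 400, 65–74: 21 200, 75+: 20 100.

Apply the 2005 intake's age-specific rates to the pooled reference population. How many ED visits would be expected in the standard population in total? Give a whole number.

Expected ED visits = Σ (standard pop × age-specific rate ÷ 1 000)
= 42 300×185.7/1 000 + 29 400×155.6/1 000 + 29 800×61.5/1 000 + 29 400×99.8/1 000 + 21 200×142.7/1 000 + 20 100×253.7/1 000
= 7855.11 + 4574.64 + 1832.70 + 2934.12 + 3025.24 + 5099.37 = 25321.18.

25321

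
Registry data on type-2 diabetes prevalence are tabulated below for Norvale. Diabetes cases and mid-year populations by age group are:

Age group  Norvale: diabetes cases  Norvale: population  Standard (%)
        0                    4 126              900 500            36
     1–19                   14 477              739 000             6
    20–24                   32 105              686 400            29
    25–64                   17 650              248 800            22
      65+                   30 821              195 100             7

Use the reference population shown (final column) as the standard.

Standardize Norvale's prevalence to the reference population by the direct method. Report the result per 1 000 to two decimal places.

43.05

Age-specific rates per 1 000 for Norvale: 4.582, 19.590, 46.773, 70.941, 157.975.
Standard weights: 0.36, 0.06, 0.29, 0.22, 0.07.
Standardized rate: 0.3600×4.582 + 0.0600×19.590 + 0.2900×46.773 + 0.2200×70.941 + 0.0700×157.975 = 43.0542 per 1 000.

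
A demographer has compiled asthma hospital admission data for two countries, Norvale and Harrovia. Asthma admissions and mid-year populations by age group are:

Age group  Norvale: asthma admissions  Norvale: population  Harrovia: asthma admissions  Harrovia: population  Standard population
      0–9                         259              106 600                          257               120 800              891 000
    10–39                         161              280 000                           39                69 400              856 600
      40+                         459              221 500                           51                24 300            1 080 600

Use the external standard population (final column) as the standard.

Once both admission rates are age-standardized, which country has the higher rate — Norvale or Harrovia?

Norvale

Age-specific rates per 10 000 for Norvale: 24.30, 5.75, 20.72.
For Harrovia: 21.27, 5.62, 20.99.
Standard total = 2 828 200; weights = 0.3150, 0.3029, 0.3821.
Norvale: 0.3150×24.30 + 0.3029×5.75 + 0.3821×20.72 = 17.3135 per 10 000.
Harrovia: 0.3150×21.27 + 0.3029×5.62 + 0.3821×20.99 = 16.4235 per 10 000.
The crude rates (14.45 vs 16.18) would put Harrovia higher, but that reflects its age composition; once standardized to a common age structure, Norvale has the higher underlying rate.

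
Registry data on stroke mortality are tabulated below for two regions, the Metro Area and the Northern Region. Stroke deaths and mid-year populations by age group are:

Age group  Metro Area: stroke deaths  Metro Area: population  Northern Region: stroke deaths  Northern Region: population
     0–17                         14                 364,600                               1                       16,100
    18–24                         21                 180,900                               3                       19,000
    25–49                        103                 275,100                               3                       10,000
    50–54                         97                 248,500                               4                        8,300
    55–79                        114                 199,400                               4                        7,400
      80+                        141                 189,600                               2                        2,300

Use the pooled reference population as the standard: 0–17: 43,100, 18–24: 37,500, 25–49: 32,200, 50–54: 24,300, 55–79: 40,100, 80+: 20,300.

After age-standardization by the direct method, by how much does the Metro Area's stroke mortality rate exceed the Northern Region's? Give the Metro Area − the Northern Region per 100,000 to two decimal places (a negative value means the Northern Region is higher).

Age-specific rates per 100,000 for the Metro Area: 3.84, 11.61, 37.44, 39.03, 57.17, 74.37.
For the Northern Region: 6.21, 15.79, 30.00, 48.19, 54.05, 86.96.
Standard total = 197,500; weights = 0.2182, 0.1899, 0.1630, 0.1230, 0.2030, 0.1028.
The Metro Area: 0.2182×3.84 + 0.1899×11.61 + 0.1630×37.44 + 0.1230×39.03 + 0.2030×57.17 + 0.1028×74.37 = 33.2009 per 100,000.
The Northern Region: 0.2182×6.21 + 0.1899×15.79 + 0.1630×30.00 + 0.1230×48.19 + 0.2030×54.05 + 0.1028×86.96 = 35.0870 per 100,000.
Difference = 33.2009 − 35.0870 = -1.8861.

-1.89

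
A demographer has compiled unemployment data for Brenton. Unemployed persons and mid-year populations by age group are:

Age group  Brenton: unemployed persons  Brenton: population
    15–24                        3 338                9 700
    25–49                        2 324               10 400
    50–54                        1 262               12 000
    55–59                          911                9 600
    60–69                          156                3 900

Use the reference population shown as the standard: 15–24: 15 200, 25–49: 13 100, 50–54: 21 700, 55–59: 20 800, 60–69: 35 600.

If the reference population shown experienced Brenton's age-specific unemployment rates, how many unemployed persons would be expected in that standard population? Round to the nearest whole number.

13838

Age-specific rates per 1 000 for Brenton: 344.124, 223.462, 105.167, 94.896, 40.000.
Expected unemployed persons = Σ (standard pop × age-specific rate ÷ 1 000)
= 15 200×344.124/1 000 + 13 100×223.462/1 000 + 21 700×105.167/1 000 + 20 800×94.896/1 000 + 35 600×40.000/1 000
= 5230.68 + 2927.35 + 2282.12 + 1973.83 + 1424.00 = 13837.98.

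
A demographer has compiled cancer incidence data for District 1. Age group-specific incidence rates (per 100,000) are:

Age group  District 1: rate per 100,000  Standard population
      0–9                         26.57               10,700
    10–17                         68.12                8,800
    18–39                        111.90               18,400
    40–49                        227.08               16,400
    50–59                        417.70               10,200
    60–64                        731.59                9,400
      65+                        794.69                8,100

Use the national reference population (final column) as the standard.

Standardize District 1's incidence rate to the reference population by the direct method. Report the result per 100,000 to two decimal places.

Standard total = 82,000; weights = 0.1305, 0.1073, 0.2244, 0.2000, 0.1244, 0.1146, 0.0988.
Standardized rate: 0.1305×26.57 + 0.1073×68.12 + 0.2244×111.90 + 0.2000×227.08 + 0.1244×417.70 + 0.1146×731.59 + 0.0988×794.69 = 295.6256 per 100,000.

295.63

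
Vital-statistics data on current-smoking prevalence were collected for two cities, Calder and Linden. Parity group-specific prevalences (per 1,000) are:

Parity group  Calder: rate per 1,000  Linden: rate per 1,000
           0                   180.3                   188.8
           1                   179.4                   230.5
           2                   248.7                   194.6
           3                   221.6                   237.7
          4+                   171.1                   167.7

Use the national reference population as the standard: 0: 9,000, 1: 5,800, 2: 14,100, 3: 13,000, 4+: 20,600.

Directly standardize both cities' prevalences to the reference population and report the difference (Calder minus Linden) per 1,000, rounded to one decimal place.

Standard total = 62,500; weights = 0.1440, 0.0928, 0.2256, 0.2080, 0.3296.
Calder: 0.1440×180.3 + 0.0928×179.4 + 0.2256×248.7 + 0.2080×221.6 + 0.3296×171.1 = 201.2056 per 1,000.
Linden: 0.1440×188.8 + 0.0928×230.5 + 0.2256×194.6 + 0.2080×237.7 + 0.3296×167.7 = 197.1949 per 1,000.
Difference = 201.2056 − 197.1949 = 4.0107.

4.0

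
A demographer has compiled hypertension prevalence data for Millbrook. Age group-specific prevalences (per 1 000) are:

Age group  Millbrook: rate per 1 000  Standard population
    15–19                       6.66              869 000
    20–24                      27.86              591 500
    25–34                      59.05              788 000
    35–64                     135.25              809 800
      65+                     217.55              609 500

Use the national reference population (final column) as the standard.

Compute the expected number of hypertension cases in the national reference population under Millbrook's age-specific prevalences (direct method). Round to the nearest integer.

310920

Expected hypertension cases = Σ (standard pop × age-specific rate ÷ 1 000)
= 869 000×6.66/1 000 + 591 500×27.86/1 000 + 788 000×59.05/1 000 + 809 800×135.25/1 000 + 609 500×217.55/1 000
= 5787.54 + 16479.19 + 46531.40 + 109525.45 + 132596.73 = 310920.30.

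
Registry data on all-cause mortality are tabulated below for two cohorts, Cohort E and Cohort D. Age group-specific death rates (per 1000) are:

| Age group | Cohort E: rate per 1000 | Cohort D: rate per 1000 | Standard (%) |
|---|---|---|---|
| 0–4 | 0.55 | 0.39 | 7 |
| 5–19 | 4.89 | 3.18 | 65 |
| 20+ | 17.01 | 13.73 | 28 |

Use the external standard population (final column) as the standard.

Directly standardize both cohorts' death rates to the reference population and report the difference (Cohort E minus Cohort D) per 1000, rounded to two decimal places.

Standard weights: 0.07, 0.65, 0.28.
Cohort E: 0.0700×0.55 + 0.6500×4.89 + 0.2800×17.01 = 7.9798 per 1000.
Cohort D: 0.0700×0.39 + 0.6500×3.18 + 0.2800×13.73 = 5.9387 per 1000.
Difference = 7.9798 − 5.9387 = 2.0411.

2.04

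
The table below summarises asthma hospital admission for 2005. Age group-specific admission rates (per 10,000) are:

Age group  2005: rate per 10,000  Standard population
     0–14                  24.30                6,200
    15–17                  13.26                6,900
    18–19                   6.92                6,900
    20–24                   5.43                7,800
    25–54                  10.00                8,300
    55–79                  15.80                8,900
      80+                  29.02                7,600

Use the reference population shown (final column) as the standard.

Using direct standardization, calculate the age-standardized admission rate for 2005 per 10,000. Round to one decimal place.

Standard total = 52,600; weights = 0.1179, 0.1312, 0.1312, 0.1483, 0.1578, 0.1692, 0.1445.
Standardized rate: 0.1179×24.30 + 0.1312×13.26 + 0.1312×6.92 + 0.1483×5.43 + 0.1578×10.00 + 0.1692×15.80 + 0.1445×29.02 = 14.7610 per 10,000.

14.8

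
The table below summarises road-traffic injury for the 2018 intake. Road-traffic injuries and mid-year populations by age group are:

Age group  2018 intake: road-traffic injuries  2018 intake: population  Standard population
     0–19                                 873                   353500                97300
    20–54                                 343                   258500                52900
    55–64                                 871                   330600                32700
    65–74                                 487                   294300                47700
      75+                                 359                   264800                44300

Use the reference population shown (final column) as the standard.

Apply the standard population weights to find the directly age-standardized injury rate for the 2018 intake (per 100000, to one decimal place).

Age-specific rates per 100000 for the 2018 intake: 246.96, 132.69, 263.46, 165.48, 135.57.
Standard total = 274900; weights = 0.3539, 0.1924, 0.1190, 0.1735, 0.1611.
Standardized rate: 0.3539×246.96 + 0.1924×132.69 + 0.1190×263.46 + 0.1735×165.48 + 0.1611×135.57 = 194.8443 per 100000.

194.8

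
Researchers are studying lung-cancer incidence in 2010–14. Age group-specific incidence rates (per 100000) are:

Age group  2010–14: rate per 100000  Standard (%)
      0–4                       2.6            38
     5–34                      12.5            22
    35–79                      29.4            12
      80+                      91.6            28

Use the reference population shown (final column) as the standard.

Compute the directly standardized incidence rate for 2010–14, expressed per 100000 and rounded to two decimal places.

32.91

Standard weights: 0.38, 0.22, 0.12, 0.28.
Standardized rate: 0.3800×2.6 + 0.2200×12.5 + 0.1200×29.4 + 0.2800×91.6 = 32.9140 per 100000.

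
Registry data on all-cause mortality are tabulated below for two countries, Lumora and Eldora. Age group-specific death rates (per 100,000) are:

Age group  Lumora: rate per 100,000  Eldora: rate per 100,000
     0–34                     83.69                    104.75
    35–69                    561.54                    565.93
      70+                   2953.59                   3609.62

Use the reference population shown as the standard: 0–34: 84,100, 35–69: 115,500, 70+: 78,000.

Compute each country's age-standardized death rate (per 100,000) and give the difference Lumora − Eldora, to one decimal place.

Standard total = 277,600; weights = 0.3030, 0.4161, 0.2810.
Lumora: 0.3030×83.69 + 0.4161×561.54 + 0.2810×2953.59 = 1088.8913 per 100,000.
Eldora: 0.3030×104.75 + 0.4161×565.93 + 0.2810×3609.62 = 1281.4292 per 100,000.
Difference = 1088.8913 − 1281.4292 = -192.5379.

-192.5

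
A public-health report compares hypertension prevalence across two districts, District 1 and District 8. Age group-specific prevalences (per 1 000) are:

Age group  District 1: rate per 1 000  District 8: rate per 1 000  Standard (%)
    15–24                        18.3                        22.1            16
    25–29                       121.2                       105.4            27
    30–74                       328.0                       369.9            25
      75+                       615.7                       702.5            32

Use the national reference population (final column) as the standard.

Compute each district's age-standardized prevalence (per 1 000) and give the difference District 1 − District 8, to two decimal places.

Standard weights: 0.16, 0.27, 0.25, 0.32.
District 1: 0.1600×18.3 + 0.2700×121.2 + 0.2500×328.0 + 0.3200×615.7 = 314.6760 per 1 000.
District 8: 0.1600×22.1 + 0.2700×105.4 + 0.2500×369.9 + 0.3200×702.5 = 349.2690 per 1 000.
Difference = 314.6760 − 349.2690 = -34.5930.

-34.59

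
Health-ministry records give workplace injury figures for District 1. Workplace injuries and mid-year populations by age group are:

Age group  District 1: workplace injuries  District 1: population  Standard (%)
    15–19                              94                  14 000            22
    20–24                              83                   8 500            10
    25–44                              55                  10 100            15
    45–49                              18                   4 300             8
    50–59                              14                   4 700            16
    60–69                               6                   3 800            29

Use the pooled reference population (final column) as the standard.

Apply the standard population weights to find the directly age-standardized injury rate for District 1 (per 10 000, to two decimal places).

Age-specific rates per 10 000 for District 1: 67.14, 97.65, 54.46, 41.86, 29.79, 15.79.
Standard weights: 0.22, 0.10, 0.15, 0.08, 0.16, 0.29.
Standardized rate: 0.2200×67.14 + 0.1000×97.65 + 0.1500×54.46 + 0.0800×41.86 + 0.1600×29.79 + 0.2900×15.79 = 45.3982 per 10 000.

45.40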